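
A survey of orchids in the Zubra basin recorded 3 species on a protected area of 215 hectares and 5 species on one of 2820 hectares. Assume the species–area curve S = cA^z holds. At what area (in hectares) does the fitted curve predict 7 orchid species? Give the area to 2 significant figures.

z = ln(5/3) / ln(2820/215) = 0.5108 / 2.5739 = 0.1985
c = 3 / 215^0.1985 = 3 / 2.903 = 1.033
A = (7/1.033)^(1/0.1985) ⇒ ln A = ln(6.775)/0.1985 = 9.6398
A = e^9.6398 ≈ 15365 hectares

15000 hectares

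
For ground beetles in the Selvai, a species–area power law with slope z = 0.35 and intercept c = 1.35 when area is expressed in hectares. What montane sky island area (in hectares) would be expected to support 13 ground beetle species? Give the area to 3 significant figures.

13 = 1.35 × A^0.35  ⇒  A^0.35 = 13/1.35 = 9.63
ln A = ln(9.63) / 0.35 = 2.2648 / 0.35 = 6.4710
A = e^6.4710 ≈ 646.1 hectares

646 hectares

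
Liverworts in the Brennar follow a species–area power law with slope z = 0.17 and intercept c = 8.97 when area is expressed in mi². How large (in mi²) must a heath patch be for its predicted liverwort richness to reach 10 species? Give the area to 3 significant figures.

10 = 8.97 × A^0.17  ⇒  A^0.17 = 10/8.97 = 1.115
ln A = ln(1.115) / 0.17 = 0.1087 / 0.17 = 0.6394
A = e^0.6394 ≈ 1.895 mi²

1.90 mi²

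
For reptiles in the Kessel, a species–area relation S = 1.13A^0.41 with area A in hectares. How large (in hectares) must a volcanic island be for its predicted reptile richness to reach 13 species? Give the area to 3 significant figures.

387 hectares

13 = 1.13 × A^0.41  ⇒  A^0.41 = 13/1.13 = 11.5
ln A = ln(11.5) / 0.41 = 2.4427 / 0.41 = 5.9579
A = e^5.9579 ≈ 386.8 hectares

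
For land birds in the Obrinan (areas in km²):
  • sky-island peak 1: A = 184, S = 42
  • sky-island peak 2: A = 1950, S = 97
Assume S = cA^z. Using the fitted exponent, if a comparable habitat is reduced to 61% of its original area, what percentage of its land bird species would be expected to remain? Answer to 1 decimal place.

z = ln(97/42) / ln(1950/184) = 0.8370 / 2.3606 = 0.3546
S_new/S_old = (A_new/A_old)^z = 0.61^0.3546 = exp(0.3546 × -0.4943) = 0.8392

83.9%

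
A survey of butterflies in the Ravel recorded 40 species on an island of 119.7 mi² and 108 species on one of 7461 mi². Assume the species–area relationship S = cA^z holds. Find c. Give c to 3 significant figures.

12.7

z = ln(S₂/S₁) / ln(A₂/A₁) = ln(108/40) / ln(7461/119.7) = 0.9933 / 4.1325 = 0.2404
c = S₁ / A₁^z = 40 / 119.7^0.2404 = 40 / 3.158 = 12.66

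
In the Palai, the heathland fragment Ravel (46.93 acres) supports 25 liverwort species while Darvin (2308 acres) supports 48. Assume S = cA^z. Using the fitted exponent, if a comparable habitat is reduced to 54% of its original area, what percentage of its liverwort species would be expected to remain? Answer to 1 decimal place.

z = ln(48/25) / ln(2308/46.93) = 0.6523 / 3.8955 = 0.1675
S_new/S_old = (A_new/A_old)^z = 0.54^0.1675 = exp(0.1675 × -0.6162) = 0.902

90.2%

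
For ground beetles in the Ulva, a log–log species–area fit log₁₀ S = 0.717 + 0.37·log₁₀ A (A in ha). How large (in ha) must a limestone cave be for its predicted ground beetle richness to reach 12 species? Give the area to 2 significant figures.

9.5 ha

12 = 5.212 × A^0.37  ⇒  A^0.37 = 12/5.212 = 2.302
ln A = ln(2.302) / 0.37 = 0.8340 / 0.37 = 2.2539
A = e^2.2539 ≈ 9.525 ha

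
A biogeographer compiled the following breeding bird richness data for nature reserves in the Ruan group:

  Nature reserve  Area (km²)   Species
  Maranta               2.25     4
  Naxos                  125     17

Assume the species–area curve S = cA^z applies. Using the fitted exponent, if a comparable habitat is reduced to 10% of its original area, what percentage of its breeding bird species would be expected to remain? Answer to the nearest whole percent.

44%

z = ln(17/4) / ln(125/2.25) = 1.4469 / 4.0174 = 0.3602
S_new/S_old = (A_new/A_old)^z = 0.1^0.3602 = exp(0.3602 × -2.3026) = 0.4364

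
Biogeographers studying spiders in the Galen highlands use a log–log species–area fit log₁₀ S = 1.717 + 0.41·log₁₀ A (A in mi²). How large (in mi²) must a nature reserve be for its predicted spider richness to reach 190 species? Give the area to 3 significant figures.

23.4 mi²

190 = 52.12 × A^0.41  ⇒  A^0.41 = 190/52.12 = 3.645
ln A = ln(3.645) / 0.41 = 1.2935 / 0.41 = 3.1548
A = e^3.1548 ≈ 23.45 mi²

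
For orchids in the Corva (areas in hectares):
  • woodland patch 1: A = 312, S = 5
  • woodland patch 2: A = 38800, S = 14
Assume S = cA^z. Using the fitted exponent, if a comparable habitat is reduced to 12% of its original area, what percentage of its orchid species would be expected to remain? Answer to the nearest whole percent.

z = ln(14/5) / ln(38800/312) = 1.0296 / 4.8232 = 0.2135
S_new/S_old = (A_new/A_old)^z = 0.12^0.2135 = exp(0.2135 × -2.1203) = 0.636

64%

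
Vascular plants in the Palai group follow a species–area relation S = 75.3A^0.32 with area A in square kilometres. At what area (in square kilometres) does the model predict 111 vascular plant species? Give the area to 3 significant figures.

3.36 square kilometres

111 = 75.3 × A^0.32  ⇒  A^0.32 = 111/75.3 = 1.474
ln A = ln(1.474) / 0.32 = 0.3881 / 0.32 = 1.2127
A = e^1.2127 ≈ 3.362 square kilometres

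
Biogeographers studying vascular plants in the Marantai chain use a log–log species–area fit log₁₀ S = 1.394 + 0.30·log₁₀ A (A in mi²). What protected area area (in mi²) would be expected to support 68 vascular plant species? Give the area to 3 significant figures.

68 = 24.77 × A^0.3  ⇒  A^0.3 = 68/24.77 = 2.745
ln A = ln(2.745) / 0.3 = 1.0097 / 0.3 = 3.3657
A = e^3.3657 ≈ 28.95 mi²

29.0 mi²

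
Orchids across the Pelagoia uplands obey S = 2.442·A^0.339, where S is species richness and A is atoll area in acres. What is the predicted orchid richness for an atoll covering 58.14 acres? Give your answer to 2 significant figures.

9.7

S = 2.442 × 58.14^0.339
ln S = ln 2.442 + 0.339 × ln 58.14 = 0.8928 + 0.339 × 4.0629 = 2.2701
S = e^2.2701 ≈ 9.681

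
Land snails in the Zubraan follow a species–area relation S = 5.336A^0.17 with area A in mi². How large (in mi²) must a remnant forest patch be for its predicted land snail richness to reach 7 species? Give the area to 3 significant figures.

4.94 mi²

7 = 5.336 × A^0.17  ⇒  A^0.17 = 7/5.336 = 1.312
ln A = ln(1.312) / 0.17 = 0.2714 / 0.17 = 1.5967
A = e^1.5967 ≈ 4.937 mi²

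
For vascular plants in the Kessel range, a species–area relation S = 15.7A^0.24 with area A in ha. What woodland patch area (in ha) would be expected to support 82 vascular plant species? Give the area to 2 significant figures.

82 = 15.7 × A^0.24  ⇒  A^0.24 = 82/15.7 = 5.223
ln A = ln(5.223) / 0.24 = 1.6531 / 0.24 = 6.8877
A = e^6.8877 ≈ 980.2 ha

980 ha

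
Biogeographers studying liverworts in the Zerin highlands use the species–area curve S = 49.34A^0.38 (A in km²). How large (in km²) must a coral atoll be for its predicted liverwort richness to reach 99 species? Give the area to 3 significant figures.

6.25 km²

99 = 49.34 × A^0.38  ⇒  A^0.38 = 99/49.34 = 2.006
ln A = ln(2.006) / 0.38 = 0.6964 / 0.38 = 1.8326
A = e^1.8326 ≈ 6.25 km²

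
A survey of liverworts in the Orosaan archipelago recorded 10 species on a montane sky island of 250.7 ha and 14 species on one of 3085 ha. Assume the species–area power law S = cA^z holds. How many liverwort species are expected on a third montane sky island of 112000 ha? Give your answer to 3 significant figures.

z = ln(14/10) / ln(3085/250.7) = 0.3365 / 2.5100 = 0.1341
c = 10 / 250.7^0.1341 = 10 / 2.097 = 4.769
S₃ = 4.769 × 112000^0.1341 = 4.769 × 4.752 ≈ 22.66

22.7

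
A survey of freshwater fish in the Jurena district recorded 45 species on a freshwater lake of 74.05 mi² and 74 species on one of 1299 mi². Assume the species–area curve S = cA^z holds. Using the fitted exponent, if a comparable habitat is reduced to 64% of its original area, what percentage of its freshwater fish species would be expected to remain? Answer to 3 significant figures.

z = ln(74/45) / ln(1299/74.05) = 0.4974 / 2.8646 = 0.1736
S_new/S_old = (A_new/A_old)^z = 0.64^0.1736 = exp(0.1736 × -0.4463) = 0.9254

92.5%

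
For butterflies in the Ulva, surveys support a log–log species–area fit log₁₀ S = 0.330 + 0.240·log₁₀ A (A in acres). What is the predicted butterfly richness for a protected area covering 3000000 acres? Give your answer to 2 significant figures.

S = 2.138 × 3000000^0.24
ln S = ln 2.138 + 0.24 × ln 3000000 = 0.7599 + 0.24 × 14.9141 = 4.3392
S = e^4.3392 ≈ 76.65

77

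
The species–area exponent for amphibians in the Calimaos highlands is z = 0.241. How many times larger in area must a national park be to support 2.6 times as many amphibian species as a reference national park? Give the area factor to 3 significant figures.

(A₂/A₁)^0.241 = 2.6, so A₂/A₁ = 2.6^(1/0.241) = 2.6^4.149
ln(A₂/A₁) = ln 2.6 / 0.241 = 0.9555 / 0.241 = 3.9648
A₂/A₁ = e^3.9648 ≈ 52.71

52.7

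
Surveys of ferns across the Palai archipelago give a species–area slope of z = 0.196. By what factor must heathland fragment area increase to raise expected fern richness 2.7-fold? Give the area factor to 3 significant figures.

(A₂/A₁)^0.196 = 2.7, so A₂/A₁ = 2.7^(1/0.196) = 2.7^5.102
ln(A₂/A₁) = ln 2.7 / 0.196 = 0.9933 / 0.196 = 5.0676
A₂/A₁ = e^5.0676 ≈ 158.8

159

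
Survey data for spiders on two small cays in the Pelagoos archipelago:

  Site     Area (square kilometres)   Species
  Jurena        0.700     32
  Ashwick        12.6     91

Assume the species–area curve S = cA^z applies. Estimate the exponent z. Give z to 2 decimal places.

Taking logs: ln S = ln c + z ln A, so z = (ln S₂ − ln S₁)/(ln A₂ − ln A₁).
z = ln(91/32) / ln(12.6/0.7) = ln(2.844) / ln(18) = 1.0451 / 2.8904 = 0.3616

0.36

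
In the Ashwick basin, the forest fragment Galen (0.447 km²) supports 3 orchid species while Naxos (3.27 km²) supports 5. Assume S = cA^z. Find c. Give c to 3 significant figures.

z = ln(S₂/S₁) / ln(A₂/A₁) = ln(5/3) / ln(3.27/0.447) = 0.5108 / 1.9900 = 0.2567
c = S₁ / A₁^z = 3 / 0.447^0.2567 = 3 / 0.8133 = 3.689

3.69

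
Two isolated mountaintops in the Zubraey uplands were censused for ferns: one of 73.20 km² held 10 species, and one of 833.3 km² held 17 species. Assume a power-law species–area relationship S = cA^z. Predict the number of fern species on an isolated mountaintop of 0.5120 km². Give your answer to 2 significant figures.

z = ln(17/10) / ln(833.3/73.2) = 0.5306 / 2.4322 = 0.2182
c = 10 / 73.2^0.2182 = 10 / 2.551 = 3.919
S₃ = 3.919 × 0.512^0.2182 = 3.919 × 0.8641 ≈ 3.387

3.4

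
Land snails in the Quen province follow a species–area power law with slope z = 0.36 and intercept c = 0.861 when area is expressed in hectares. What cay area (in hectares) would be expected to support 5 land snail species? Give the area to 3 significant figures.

5 = 0.861 × A^0.36  ⇒  A^0.36 = 5/0.861 = 5.807
ln A = ln(5.807) / 0.36 = 1.7591 / 0.36 = 4.8864
A = e^4.8864 ≈ 132.5 hectares

132 hectares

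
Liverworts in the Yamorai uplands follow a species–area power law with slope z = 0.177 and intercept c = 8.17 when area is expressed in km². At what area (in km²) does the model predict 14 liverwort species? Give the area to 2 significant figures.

21 km²

14 = 8.17 × A^0.177  ⇒  A^0.177 = 14/8.17 = 1.714
ln A = ln(1.714) / 0.177 = 0.5386 / 0.177 = 3.0429
A = e^3.0429 ≈ 20.97 km²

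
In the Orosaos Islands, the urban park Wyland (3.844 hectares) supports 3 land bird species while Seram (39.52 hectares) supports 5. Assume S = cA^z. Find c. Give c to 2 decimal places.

z = ln(S₂/S₁) / ln(A₂/A₁) = ln(5/3) / ln(39.52/3.844) = 0.5108 / 2.3303 = 0.2192
c = S₁ / A₁^z = 3 / 3.844^0.2192 = 3 / 1.343 = 2.233

2.23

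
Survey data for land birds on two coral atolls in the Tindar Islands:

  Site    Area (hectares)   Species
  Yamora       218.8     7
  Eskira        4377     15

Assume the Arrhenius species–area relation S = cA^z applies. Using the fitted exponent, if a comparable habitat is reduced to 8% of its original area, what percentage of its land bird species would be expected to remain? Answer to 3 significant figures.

z = ln(15/7) / ln(4377/218.8) = 0.7621 / 2.9960 = 0.2544
S_new/S_old = (A_new/A_old)^z = 0.08^0.2544 = exp(0.2544 × -2.5257) = 0.526

52.6%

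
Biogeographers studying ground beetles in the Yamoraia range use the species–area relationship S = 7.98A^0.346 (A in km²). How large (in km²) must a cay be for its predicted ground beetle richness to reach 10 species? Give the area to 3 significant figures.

1.92 km²

10 = 7.98 × A^0.346  ⇒  A^0.346 = 10/7.98 = 1.253
ln A = ln(1.253) / 0.346 = 0.2256 / 0.346 = 0.6522
A = e^0.6522 ≈ 1.92 km²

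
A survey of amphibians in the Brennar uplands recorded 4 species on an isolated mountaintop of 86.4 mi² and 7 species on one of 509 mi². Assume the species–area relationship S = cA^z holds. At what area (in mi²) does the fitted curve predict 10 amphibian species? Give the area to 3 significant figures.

z = ln(7/4) / ln(509/86.4) = 0.5596 / 1.7735 = 0.3156
c = 4 / 86.4^0.3156 = 4 / 4.084 = 0.9795
A = (10/0.9795)^(1/0.3156) ⇒ ln A = ln(10.21)/0.3156 = 7.3628
A = e^7.3628 ≈ 1576 mi²

1580 mi²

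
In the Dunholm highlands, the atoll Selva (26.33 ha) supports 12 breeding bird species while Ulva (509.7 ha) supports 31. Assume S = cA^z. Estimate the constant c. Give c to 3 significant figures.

z = ln(S₂/S₁) / ln(A₂/A₁) = ln(31/12) / ln(509.7/26.33) = 0.9491 / 2.9631 = 0.3203
c = S₁ / A₁^z = 12 / 26.33^0.3203 = 12 / 2.851 = 4.209

4.21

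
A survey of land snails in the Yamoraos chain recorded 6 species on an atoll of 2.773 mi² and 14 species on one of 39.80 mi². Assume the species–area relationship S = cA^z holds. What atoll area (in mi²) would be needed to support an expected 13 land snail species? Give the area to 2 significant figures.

32 mi²

z = ln(14/6) / ln(39.8/2.773) = 0.8473 / 2.6639 = 0.3181
c = 6 / 2.773^0.3181 = 6 / 1.383 = 4.338
A = (13/4.338)^(1/0.3181) ⇒ ln A = ln(2.997)/0.3181 = 3.4509
A = e^3.4509 ≈ 31.53 mi²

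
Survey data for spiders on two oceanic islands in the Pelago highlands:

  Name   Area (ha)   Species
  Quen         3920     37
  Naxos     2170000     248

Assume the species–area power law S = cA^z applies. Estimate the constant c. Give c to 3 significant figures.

3.06

z = ln(S₂/S₁) / ln(A₂/A₁) = ln(248/37) / ln(2170000/3920) = 1.9025 / 6.3164 = 0.3012
c = S₁ / A₁^z = 37 / 3920^0.3012 = 37 / 12.09 = 3.061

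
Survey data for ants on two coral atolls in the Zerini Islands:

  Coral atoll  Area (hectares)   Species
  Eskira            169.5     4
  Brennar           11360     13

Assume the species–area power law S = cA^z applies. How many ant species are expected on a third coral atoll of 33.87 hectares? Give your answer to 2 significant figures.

2.5

z = ln(13/4) / ln(11360/169.5) = 1.1787 / 4.2050 = 0.2803
c = 4 / 169.5^0.2803 = 4 / 4.215 = 0.9489
S₃ = 0.9489 × 33.87^0.2803 = 0.9489 × 2.684 ≈ 2.547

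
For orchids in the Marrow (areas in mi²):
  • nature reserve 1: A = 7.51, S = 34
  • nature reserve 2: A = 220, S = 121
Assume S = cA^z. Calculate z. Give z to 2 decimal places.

Taking logs: ln S = ln c + z ln A, so z = (ln S₂ − ln S₁)/(ln A₂ − ln A₁).
z = ln(121/34) / ln(220/7.51) = ln(3.559) / ln(29.29) = 1.2694 / 3.3774 = 0.3759

0.38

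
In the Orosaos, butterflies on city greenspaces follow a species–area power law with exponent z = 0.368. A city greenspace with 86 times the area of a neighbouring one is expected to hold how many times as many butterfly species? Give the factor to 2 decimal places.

S₂/S₁ = (A₂/A₁)^z = 86^0.368
ln(S₂/S₁) = 0.368 × ln 86 = 0.368 × 4.4543 = 1.6392
S₂/S₁ = e^1.6392 ≈ 5.151

5.15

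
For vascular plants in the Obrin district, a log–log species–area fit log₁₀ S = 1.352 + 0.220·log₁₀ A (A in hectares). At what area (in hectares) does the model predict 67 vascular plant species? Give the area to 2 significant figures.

140 hectares

67 = 22.49 × A^0.22  ⇒  A^0.22 = 67/22.49 = 2.979
ln A = ln(2.979) / 0.22 = 1.0916 / 0.22 = 4.9618
A = e^4.9618 ≈ 142.9 hectares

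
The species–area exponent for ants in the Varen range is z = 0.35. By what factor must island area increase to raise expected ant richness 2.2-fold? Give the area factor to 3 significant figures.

9.51

(A₂/A₁)^0.35 = 2.2, so A₂/A₁ = 2.2^(1/0.35) = 2.2^2.857
ln(A₂/A₁) = ln 2.2 / 0.35 = 0.7885 / 0.35 = 2.2527
A₂/A₁ = e^2.2527 ≈ 9.514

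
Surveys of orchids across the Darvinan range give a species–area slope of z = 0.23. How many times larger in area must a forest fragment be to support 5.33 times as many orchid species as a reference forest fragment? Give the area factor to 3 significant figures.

1440

(A₂/A₁)^0.23 = 5.33, so A₂/A₁ = 5.33^(1/0.23) = 5.33^4.348
ln(A₂/A₁) = ln 5.33 / 0.23 = 1.6734 / 0.23 = 7.2754
A₂/A₁ = e^7.2754 ≈ 1444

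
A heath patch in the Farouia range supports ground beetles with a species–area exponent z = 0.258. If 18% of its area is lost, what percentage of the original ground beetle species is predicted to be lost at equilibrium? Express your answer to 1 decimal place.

5.0%

S_new/S_old = (A_new/A_old)^z = 0.82^0.258
= exp(0.258 × ln 0.82) = exp(0.258 × -0.1985) = exp(-0.0512) ≈ 0.9501
Fraction lost = 1 − 0.9501 = 0.04991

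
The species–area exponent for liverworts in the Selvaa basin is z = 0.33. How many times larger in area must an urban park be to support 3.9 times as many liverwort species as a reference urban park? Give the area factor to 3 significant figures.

61.8

(A₂/A₁)^0.33 = 3.9, so A₂/A₁ = 3.9^(1/0.33) = 3.9^3.03
ln(A₂/A₁) = ln 3.9 / 0.33 = 1.3610 / 0.33 = 4.1242
A₂/A₁ = e^4.1242 ≈ 61.82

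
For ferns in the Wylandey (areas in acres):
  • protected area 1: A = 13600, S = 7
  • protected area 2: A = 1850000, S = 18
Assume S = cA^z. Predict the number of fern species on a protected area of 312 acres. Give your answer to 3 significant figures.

z = ln(18/7) / ln(1850000/13600) = 0.9445 / 4.9129 = 0.1922
c = 7 / 13600^0.1922 = 7 / 6.232 = 1.123
S₃ = 1.123 × 312^0.1922 = 1.123 × 3.016 ≈ 3.388

3.39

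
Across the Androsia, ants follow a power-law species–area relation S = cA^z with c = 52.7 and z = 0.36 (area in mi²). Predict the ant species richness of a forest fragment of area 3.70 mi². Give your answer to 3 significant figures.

84.4

S = 52.7 × 3.7^0.36
ln S = ln 52.7 + 0.36 × ln 3.7 = 3.9646 + 0.36 × 1.3083 = 4.4356
S = e^4.4356 ≈ 84.4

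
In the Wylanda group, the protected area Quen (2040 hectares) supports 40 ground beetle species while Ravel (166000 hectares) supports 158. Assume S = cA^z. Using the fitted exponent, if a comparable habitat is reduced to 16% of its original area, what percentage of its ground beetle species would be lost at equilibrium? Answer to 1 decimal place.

z = ln(158/40) / ln(166000/2040) = 1.3737 / 4.3990 = 0.3123
S_new/S_old = (A_new/A_old)^z = 0.16^0.3123 = exp(0.3123 × -1.8326) = 0.5642
Fraction lost = 1 − 0.5642 = 0.4358

43.6%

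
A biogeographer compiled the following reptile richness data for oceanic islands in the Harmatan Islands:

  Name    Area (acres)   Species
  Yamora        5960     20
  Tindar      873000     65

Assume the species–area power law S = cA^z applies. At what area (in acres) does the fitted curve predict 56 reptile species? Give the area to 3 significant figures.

z = ln(65/20) / ln(873000/5960) = 1.1787 / 4.9869 = 0.2364
c = 20 / 5960^0.2364 = 20 / 7.803 = 2.563
A = (56/2.563)^(1/0.2364) ⇒ ln A = ln(21.85)/0.2364 = 13.0491
A = e^13.0491 ≈ 464689 acres

465000 acres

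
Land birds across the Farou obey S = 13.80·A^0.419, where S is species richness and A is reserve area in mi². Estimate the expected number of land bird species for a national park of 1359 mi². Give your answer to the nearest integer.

S = 13.8 × 1359^0.419
ln S = ln 13.8 + 0.419 × ln 1359 = 2.6247 + 0.419 × 7.2145 = 5.6475
S = e^5.6475 ≈ 283.6

284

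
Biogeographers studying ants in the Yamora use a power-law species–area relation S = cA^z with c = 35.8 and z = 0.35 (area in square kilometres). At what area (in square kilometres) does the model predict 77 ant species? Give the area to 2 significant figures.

8.9 square kilometres

77 = 35.8 × A^0.35  ⇒  A^0.35 = 77/35.8 = 2.151
ln A = ln(2.151) / 0.35 = 0.7659 / 0.35 = 2.1882
A = e^2.1882 ≈ 8.919 square kilometres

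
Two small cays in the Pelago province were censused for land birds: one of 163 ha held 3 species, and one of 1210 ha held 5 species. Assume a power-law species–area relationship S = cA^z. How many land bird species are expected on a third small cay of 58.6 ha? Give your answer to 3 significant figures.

z = ln(5/3) / ln(1210/163) = 0.5108 / 2.0046 = 0.2548
c = 3 / 163^0.2548 = 3 / 3.662 = 0.8192
S₃ = 0.8192 × 58.6^0.2548 = 0.8192 × 2.822 ≈ 2.312

2.31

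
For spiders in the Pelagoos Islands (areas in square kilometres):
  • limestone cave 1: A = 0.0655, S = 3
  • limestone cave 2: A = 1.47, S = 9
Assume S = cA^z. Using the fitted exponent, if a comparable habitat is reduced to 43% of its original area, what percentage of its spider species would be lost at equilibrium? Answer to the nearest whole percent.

z = ln(9/3) / ln(1.47/0.0655) = 1.0986 / 3.1110 = 0.3531
S_new/S_old = (A_new/A_old)^z = 0.43^0.3531 = exp(0.3531 × -0.8440) = 0.7423
Fraction lost = 1 − 0.7423 = 0.2577

26%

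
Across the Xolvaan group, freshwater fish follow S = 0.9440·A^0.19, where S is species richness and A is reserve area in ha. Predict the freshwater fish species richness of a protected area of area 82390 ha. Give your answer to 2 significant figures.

8.1

S = 0.944 × 82390^0.19
ln S = ln 0.944 + 0.19 × ln 82390 = -0.0576 + 0.19 × 11.3192 = 2.0930
S = e^2.0930 ≈ 8.109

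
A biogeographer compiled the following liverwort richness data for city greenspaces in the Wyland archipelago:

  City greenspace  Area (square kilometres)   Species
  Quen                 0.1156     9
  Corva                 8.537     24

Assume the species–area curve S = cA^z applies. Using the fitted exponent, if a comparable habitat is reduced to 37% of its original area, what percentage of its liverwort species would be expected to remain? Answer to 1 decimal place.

z = ln(24/9) / ln(8.537/0.1156) = 0.9808 / 4.3020 = 0.2280
S_new/S_old = (A_new/A_old)^z = 0.37^0.2280 = exp(0.2280 × -0.9943) = 0.7972

79.7%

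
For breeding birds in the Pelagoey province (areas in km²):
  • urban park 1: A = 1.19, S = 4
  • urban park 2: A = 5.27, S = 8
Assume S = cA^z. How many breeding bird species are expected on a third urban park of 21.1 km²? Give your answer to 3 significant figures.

z = ln(8/4) / ln(5.27/1.19) = 0.6931 / 1.4881 = 0.4658
c = 4 / 1.19^0.4658 = 4 / 1.084 = 3.689
S₃ = 3.689 × 21.1^0.4658 = 3.689 × 4.139 ≈ 15.27

15.3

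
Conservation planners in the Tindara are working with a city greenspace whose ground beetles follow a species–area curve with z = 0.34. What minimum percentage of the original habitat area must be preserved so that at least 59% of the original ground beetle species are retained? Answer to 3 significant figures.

Need (A_new/A_old)^0.34 = 0.59, so A_new/A_old = 0.59^(1/0.34) = 0.59^2.941
ln(A_new/A_old) = ln 0.59 / 0.34 = -0.5276 / 0.34 = -1.5519
A_new/A_old = e^-1.5519 ≈ 0.2119

21.2%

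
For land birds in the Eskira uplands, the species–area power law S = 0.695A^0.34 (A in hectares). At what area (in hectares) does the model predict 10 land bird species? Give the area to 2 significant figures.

2500 hectares

10 = 0.695 × A^0.34  ⇒  A^0.34 = 10/0.695 = 14.39
ln A = ln(14.39) / 0.34 = 2.6664 / 0.34 = 7.8424
A = e^7.8424 ≈ 2546 hectares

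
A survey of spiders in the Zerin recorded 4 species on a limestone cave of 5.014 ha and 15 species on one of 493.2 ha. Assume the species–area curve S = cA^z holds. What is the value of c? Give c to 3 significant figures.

z = ln(S₂/S₁) / ln(A₂/A₁) = ln(15/4) / ln(493.2/5.014) = 1.3218 / 4.5887 = 0.2880
c = S₁ / A₁^z = 4 / 5.014^0.2880 = 4 / 1.591 = 2.514

2.51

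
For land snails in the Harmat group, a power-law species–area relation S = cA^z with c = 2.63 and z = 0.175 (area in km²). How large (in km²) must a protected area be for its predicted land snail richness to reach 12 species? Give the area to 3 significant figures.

12 = 2.63 × A^0.175  ⇒  A^0.175 = 12/2.63 = 4.563
ln A = ln(4.563) / 0.175 = 1.5179 / 0.175 = 8.6738
A = e^8.6738 ≈ 5848 km²

5850 km²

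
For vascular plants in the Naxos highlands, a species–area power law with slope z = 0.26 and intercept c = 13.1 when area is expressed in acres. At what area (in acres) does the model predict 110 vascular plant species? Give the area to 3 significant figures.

110 = 13.1 × A^0.26  ⇒  A^0.26 = 110/13.1 = 8.397
ln A = ln(8.397) / 0.26 = 2.1279 / 0.26 = 8.1841
A = e^8.1841 ≈ 3584 acres

3580 acres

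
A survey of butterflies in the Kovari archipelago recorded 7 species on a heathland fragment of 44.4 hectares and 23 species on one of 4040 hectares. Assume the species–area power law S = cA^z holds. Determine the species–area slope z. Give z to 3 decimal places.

0.264

Taking logs: ln S = ln c + z ln A, so z = (ln S₂ − ln S₁)/(ln A₂ − ln A₁).
z = ln(23/7) / ln(4040/44.4) = ln(3.286) / ln(90.99) = 1.1896 / 4.5108 = 0.2637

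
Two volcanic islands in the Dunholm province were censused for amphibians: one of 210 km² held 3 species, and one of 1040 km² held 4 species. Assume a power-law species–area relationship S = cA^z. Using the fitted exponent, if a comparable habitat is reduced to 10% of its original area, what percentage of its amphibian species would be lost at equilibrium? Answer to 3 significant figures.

33.9%

z = ln(4/3) / ln(1040/210) = 0.2877 / 1.5999 = 0.1798
S_new/S_old = (A_new/A_old)^z = 0.1^0.1798 = exp(0.1798 × -2.3026) = 0.661
Fraction lost = 1 − 0.661 = 0.339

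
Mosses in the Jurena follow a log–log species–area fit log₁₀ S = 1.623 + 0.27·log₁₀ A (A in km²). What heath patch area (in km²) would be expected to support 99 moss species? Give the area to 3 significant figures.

99 = 41.98 × A^0.27  ⇒  A^0.27 = 99/41.98 = 2.358
ln A = ln(2.358) / 0.27 = 0.8580 / 0.27 = 3.1779
A = e^3.1779 ≈ 24 km²

24.0 km²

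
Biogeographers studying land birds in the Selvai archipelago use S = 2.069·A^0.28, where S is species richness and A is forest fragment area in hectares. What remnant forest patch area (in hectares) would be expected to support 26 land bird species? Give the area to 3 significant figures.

26 = 2.069 × A^0.28  ⇒  A^0.28 = 26/2.069 = 12.57
ln A = ln(12.57) / 0.28 = 2.5310 / 0.28 = 9.0394
A = e^9.0394 ≈ 8429 hectares

8430 hectares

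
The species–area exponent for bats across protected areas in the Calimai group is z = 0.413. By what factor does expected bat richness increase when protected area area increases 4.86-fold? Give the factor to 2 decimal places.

S₂/S₁ = (A₂/A₁)^z = 4.86^0.413
ln(S₂/S₁) = 0.413 × ln 4.86 = 0.413 × 1.5810 = 0.6530
S₂/S₁ = e^0.6530 ≈ 1.921

1.92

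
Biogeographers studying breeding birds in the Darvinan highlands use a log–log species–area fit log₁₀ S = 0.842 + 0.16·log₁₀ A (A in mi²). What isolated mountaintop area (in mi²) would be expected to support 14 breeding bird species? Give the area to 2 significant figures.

14 = 6.95 × A^0.16  ⇒  A^0.16 = 14/6.95 = 2.014
ln A = ln(2.014) / 0.16 = 0.7003 / 0.16 = 4.3768
A = e^4.3768 ≈ 79.58 mi²

80 mi²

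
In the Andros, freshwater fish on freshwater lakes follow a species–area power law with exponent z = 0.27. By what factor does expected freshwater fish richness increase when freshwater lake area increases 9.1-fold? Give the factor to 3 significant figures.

S₂/S₁ = (A₂/A₁)^z = 9.1^0.27
ln(S₂/S₁) = 0.27 × ln 9.1 = 0.27 × 2.2083 = 0.5962
S₂/S₁ = e^0.5962 ≈ 1.815

1.82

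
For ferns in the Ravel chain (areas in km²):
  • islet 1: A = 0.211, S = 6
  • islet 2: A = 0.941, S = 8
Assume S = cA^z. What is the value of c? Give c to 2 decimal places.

8.09

z = ln(S₂/S₁) / ln(A₂/A₁) = ln(8/6) / ln(0.941/0.211) = 0.2877 / 1.4951 = 0.1924
c = S₁ / A₁^z = 6 / 0.211^0.1924 = 6 / 0.7413 = 8.094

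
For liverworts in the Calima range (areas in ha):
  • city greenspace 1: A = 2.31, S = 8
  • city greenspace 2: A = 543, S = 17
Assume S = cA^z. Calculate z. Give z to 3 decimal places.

Taking logs: ln S = ln c + z ln A, so z = (ln S₂ − ln S₁)/(ln A₂ − ln A₁).
z = ln(17/8) / ln(543/2.31) = ln(2.125) / ln(235.1) = 0.7538 / 5.4599 = 0.1381

0.138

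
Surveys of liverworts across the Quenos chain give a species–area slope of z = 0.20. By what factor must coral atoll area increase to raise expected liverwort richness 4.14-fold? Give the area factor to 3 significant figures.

(A₂/A₁)^0.2 = 4.14, so A₂/A₁ = 4.14^(1/0.2) = 4.14^5
ln(A₂/A₁) = ln 4.14 / 0.2 = 1.4207 / 0.2 = 7.1035
A₂/A₁ = e^7.1035 ≈ 1216

1220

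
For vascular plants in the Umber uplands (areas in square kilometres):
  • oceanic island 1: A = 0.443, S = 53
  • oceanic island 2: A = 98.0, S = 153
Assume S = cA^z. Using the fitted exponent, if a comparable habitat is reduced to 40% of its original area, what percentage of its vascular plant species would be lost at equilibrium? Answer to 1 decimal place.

16.5%

z = ln(153/53) / ln(98/0.443) = 1.0601 / 5.3992 = 0.1964
S_new/S_old = (A_new/A_old)^z = 0.4^0.1964 = exp(0.1964 × -0.9163) = 0.8353
Fraction lost = 1 − 0.8353 = 0.1647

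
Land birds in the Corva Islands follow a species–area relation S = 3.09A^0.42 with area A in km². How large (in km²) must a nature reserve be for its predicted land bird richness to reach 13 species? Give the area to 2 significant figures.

31 km²

13 = 3.09 × A^0.42  ⇒  A^0.42 = 13/3.09 = 4.207
ln A = ln(4.207) / 0.42 = 1.4368 / 0.42 = 3.4209
A = e^3.4209 ≈ 30.6 km²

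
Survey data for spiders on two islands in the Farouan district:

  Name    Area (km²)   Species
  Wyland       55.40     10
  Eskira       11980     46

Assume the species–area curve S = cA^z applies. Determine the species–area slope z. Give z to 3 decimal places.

Taking logs: ln S = ln c + z ln A, so z = (ln S₂ − ln S₁)/(ln A₂ − ln A₁).
z = ln(46/10) / ln(11980/55.4) = ln(4.6) / ln(216.2) = 1.5261 / 5.3764 = 0.2838

0.284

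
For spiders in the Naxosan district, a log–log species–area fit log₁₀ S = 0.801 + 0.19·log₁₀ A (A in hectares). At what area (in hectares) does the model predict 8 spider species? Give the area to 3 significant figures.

8 = 6.324 × A^0.19  ⇒  A^0.19 = 8/6.324 = 1.265
ln A = ln(1.265) / 0.19 = 0.2351 / 0.19 = 1.2372
A = e^1.2372 ≈ 3.446 hectares

3.45 hectares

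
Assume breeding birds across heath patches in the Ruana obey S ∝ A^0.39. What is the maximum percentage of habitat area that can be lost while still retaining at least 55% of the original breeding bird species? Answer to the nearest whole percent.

Need (A_new/A_old)^0.39 = 0.55, so A_new/A_old = 0.55^(1/0.39) = 0.55^2.564
ln(A_new/A_old) = ln 0.55 / 0.39 = -0.5978 / 0.39 = -1.5329
A_new/A_old = e^-1.5329 ≈ 0.2159
Fraction that can be lost = 1 − 0.2159 = 0.7841

78%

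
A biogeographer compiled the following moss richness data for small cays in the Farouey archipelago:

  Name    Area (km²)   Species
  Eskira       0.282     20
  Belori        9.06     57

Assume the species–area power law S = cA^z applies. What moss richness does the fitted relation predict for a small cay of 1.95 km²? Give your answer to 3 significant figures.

35.9

z = ln(57/20) / ln(9.06/0.282) = 1.0473 / 3.4697 = 0.3018
c = 20 / 0.282^0.3018 = 20 / 0.6824 = 29.31
S₃ = 29.31 × 1.95^0.3018 = 29.31 × 1.223 ≈ 35.85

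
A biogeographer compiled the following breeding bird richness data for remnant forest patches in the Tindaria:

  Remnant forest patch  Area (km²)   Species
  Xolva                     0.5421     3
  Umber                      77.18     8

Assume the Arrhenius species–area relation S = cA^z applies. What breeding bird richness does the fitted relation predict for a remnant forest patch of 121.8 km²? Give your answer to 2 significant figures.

z = ln(8/3) / ln(77.18/0.5421) = 0.9808 / 4.9584 = 0.1978
c = 3 / 0.5421^0.1978 = 3 / 0.8859 = 3.386
S₃ = 3.386 × 121.8^0.1978 = 3.386 × 2.586 ≈ 8.756

8.8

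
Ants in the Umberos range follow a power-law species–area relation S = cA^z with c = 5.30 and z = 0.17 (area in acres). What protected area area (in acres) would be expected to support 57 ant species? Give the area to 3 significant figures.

57 = 5.3 × A^0.17  ⇒  A^0.17 = 57/5.3 = 10.75
ln A = ln(10.75) / 0.17 = 2.3753 / 0.17 = 13.9726
A = e^13.9726 ≈ 1170117 acres

1170000 acres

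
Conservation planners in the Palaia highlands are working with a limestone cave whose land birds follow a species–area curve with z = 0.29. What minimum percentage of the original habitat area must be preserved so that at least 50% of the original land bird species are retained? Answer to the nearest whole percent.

Need (A_new/A_old)^0.29 = 0.5, so A_new/A_old = 0.5^(1/0.29) = 0.5^3.448
ln(A_new/A_old) = ln 0.5 / 0.29 = -0.6931 / 0.29 = -2.3902
A_new/A_old = e^-2.3902 ≈ 0.09161

9%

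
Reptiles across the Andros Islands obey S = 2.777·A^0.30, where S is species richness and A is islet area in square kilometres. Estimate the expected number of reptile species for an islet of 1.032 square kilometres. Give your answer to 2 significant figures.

S = 2.777 × 1.032^0.3
ln S = ln 2.777 + 0.3 × ln 1.032 = 1.0214 + 0.3 × 0.0315 = 1.0308
S = e^1.0308 ≈ 2.803

2.8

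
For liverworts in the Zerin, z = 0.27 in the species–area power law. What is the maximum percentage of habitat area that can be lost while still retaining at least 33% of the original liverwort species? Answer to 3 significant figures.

Need (A_new/A_old)^0.27 = 0.33, so A_new/A_old = 0.33^(1/0.27) = 0.33^3.704
ln(A_new/A_old) = ln 0.33 / 0.27 = -1.1087 / 0.27 = -4.1062
A_new/A_old = e^-4.1062 ≈ 0.01647
Fraction that can be lost = 1 − 0.01647 = 0.9835

98.4%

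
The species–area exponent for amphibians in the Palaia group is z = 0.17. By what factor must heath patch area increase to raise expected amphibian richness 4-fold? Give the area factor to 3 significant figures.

3480

(A₂/A₁)^0.17 = 4, so A₂/A₁ = 4^(1/0.17) = 4^5.882
ln(A₂/A₁) = ln 4 / 0.17 = 1.3863 / 0.17 = 8.1547
A₂/A₁ = e^8.1547 ≈ 3480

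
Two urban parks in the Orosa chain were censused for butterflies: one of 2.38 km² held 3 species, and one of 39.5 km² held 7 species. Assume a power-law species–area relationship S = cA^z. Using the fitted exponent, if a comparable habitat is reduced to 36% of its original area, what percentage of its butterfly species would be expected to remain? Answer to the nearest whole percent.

z = ln(7/3) / ln(39.5/2.38) = 0.8473 / 2.8092 = 0.3016
S_new/S_old = (A_new/A_old)^z = 0.36^0.3016 = exp(0.3016 × -1.0217) = 0.7348

73%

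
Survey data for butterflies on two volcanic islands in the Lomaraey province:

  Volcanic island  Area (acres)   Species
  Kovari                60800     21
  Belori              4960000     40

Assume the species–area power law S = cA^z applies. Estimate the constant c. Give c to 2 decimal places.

4.19

z = ln(S₂/S₁) / ln(A₂/A₁) = ln(40/21) / ln(4960000/60800) = 0.6444 / 4.4016 = 0.1464
c = S₁ / A₁^z = 21 / 60800^0.1464 = 21 / 5.016 = 4.187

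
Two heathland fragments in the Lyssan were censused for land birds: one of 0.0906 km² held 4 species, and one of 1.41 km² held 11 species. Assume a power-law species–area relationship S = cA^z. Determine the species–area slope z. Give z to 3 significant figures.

Taking logs: ln S = ln c + z ln A, so z = (ln S₂ − ln S₁)/(ln A₂ − ln A₁).
z = ln(11/4) / ln(1.41/0.0906) = ln(2.75) / ln(15.56) = 1.0116 / 2.7449 = 0.3685

0.369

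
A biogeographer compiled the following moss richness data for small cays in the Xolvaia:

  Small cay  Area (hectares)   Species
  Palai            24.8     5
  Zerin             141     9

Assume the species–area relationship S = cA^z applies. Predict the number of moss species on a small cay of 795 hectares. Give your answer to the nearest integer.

z = ln(9/5) / ln(141/24.8) = 0.5878 / 1.7379 = 0.3382
c = 5 / 24.8^0.3382 = 5 / 2.962 = 1.688
S₃ = 1.688 × 795^0.3382 = 1.688 × 9.571 ≈ 16.15

16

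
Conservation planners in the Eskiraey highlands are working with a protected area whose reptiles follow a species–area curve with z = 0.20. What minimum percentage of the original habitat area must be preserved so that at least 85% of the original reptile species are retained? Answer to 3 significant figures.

Need (A_new/A_old)^0.2 = 0.85, so A_new/A_old = 0.85^(1/0.2) = 0.85^5
ln(A_new/A_old) = ln 0.85 / 0.2 = -0.1625 / 0.2 = -0.8126
A_new/A_old = e^-0.8126 ≈ 0.4437

44.4%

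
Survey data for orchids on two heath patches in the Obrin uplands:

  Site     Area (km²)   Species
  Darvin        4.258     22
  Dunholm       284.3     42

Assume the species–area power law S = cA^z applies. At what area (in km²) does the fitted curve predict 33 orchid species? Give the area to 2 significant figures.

z = ln(42/22) / ln(284.3/4.258) = 0.6466 / 4.2012 = 0.1539
c = 22 / 4.258^0.1539 = 22 / 1.25 = 17.6
A = (33/17.6)^(1/0.1539) ⇒ ln A = ln(1.875)/0.1539 = 4.0832
A = e^4.0832 ≈ 59.33 km²

59 km²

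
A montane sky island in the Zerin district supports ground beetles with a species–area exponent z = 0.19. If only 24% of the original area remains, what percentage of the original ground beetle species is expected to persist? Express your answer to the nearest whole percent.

S_new/S_old = (A_new/A_old)^z = 0.24^0.19
= exp(0.19 × ln 0.24) = exp(0.19 × -1.4271) = exp(-0.2712) ≈ 0.7625

76%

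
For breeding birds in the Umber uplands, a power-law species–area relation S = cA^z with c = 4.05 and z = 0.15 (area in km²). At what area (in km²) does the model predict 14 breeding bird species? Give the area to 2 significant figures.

3900 km²

14 = 4.05 × A^0.15  ⇒  A^0.15 = 14/4.05 = 3.457
ln A = ln(3.457) / 0.15 = 1.2403 / 0.15 = 8.2689
A = e^8.2689 ≈ 3901 km²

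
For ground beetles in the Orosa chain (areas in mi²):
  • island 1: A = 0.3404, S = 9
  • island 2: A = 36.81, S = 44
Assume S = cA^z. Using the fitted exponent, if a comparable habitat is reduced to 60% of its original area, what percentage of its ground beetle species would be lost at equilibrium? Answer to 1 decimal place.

z = ln(44/9) / ln(36.81/0.3404) = 1.5870 / 4.6834 = 0.3388
S_new/S_old = (A_new/A_old)^z = 0.6^0.3388 = exp(0.3388 × -0.5108) = 0.8411
Fraction lost = 1 − 0.8411 = 0.1589

15.9%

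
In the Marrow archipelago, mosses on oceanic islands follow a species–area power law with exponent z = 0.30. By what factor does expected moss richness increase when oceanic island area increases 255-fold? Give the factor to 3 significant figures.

5.27

S₂/S₁ = (A₂/A₁)^z = 255^0.3
ln(S₂/S₁) = 0.3 × ln 255 = 0.3 × 5.5413 = 1.6624
S₂/S₁ = e^1.6624 ≈ 5.272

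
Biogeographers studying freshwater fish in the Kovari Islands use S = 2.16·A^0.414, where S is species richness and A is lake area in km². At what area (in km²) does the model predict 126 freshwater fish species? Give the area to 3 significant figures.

126 = 2.16 × A^0.414  ⇒  A^0.414 = 126/2.16 = 58.33
ln A = ln(58.33) / 0.414 = 4.0662 / 0.414 = 9.8217
A = e^9.8217 ≈ 18429 km²

18400 km²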